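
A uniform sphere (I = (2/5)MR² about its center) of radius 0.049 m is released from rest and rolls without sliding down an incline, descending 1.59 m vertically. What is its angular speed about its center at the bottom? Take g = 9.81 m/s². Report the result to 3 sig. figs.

ω ≈ 96.3 rad/s

Here I = (2/5)MR², so the shape factor k = I/(MR²) = 0.4.
Since it rolls without slipping, ω = v/R and KE = ½Mv² + ½Iω² = ½(1+k)Mv² = (7/10)Mv².
Energy conservation Mgh = ½(1+k)Mv² gives v = √(2gh/(1+k)) = √(2 × 9.81 × 1.59 / 1.4) = 4.72 m/s.
Then ω = v/R = 4.72 / 0.049 ≈ 96.3 rad/s.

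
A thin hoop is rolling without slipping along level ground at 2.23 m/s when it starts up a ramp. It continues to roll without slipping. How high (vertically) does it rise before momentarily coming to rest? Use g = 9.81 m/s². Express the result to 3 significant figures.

Here I = MR², so the shape factor k = I/(MR²) = 1.
Rolling without slipping gives ω = v/R, so the total kinetic energy is ½Mv² + ½Iω² = ½(1+k)Mv² = Mv².
At the top the kinetic energy is zero, so Mv₀² = Mgh.
Thus h = (1+k)v₀²/(2g) = 2 × 2.23² / (2 × 9.81) ≈ 0.507 m.

h ≈ 0.507 m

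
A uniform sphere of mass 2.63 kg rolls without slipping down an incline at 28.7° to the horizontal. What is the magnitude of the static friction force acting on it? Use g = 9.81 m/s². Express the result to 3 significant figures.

Here I = (2/5)MR², so the shape factor k = I/(MR²) = 0.4.
Along the incline Mg sinθ − f = Ma, and torque about the center fR = Iα = kMR²(a/R) gives f = kMa.
Combining, a = g sinθ/(1+k) and f = kMa = kMg sinθ/(1+k).
f = 0.4 × 2.63 × 9.81 × sin28.7° / 1.4 ≈ 3.54 N.

f ≈ 3.54 N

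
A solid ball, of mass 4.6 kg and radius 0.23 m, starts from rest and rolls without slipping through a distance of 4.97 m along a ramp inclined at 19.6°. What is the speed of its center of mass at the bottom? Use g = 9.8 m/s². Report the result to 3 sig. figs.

The moment of inertia is (2/5)MR², giving k ≡ I/(MR²) = 0.4.
Since it rolls without slipping, ω = v/R and KE = ½Mv² + ½Iω² = ½(1+k)Mv² = (7/10)Mv².
The vertical drop is h = L sinθ = 4.97 × sin19.6° = 1.667 m.
Setting Mgh = (7/10)Mv² gives v = √(2gh/(1+k)) = √(2·9.8·1.667/1.4) ≈ 4.83 m/s.

v ≈ 4.83 m/s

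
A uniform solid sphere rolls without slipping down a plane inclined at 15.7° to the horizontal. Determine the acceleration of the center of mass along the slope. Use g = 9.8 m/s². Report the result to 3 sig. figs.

The moment of inertia is (2/5)MR², giving k ≡ I/(MR²) = 0.4.
Translational: Mg sinθ − f = Ma. Rotational about the CM: fR = Iα = kMRa, so f = kMa.
Eliminating f: Mg sinθ = (1+k)Ma, so a = g sinθ/(1+k) = 9.8 × sin15.7° / 1.4 ≈ 1.89 m/s².

a ≈ 1.89 m/s²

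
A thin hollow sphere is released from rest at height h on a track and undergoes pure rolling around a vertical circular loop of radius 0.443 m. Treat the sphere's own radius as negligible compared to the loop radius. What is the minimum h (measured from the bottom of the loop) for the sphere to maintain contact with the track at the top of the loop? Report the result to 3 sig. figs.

Here I = (2/3)MR², so the shape factor k = I/(MR²) = 2/3.
At the top of the loop, the minimum-contact condition is Mg = Mv_top²/r, so v_top² = gr.
With ω = v/R, the kinetic energy at speed v is ½(1+k)Mv² = (5/6)Mv².
Energy conservation from release (height h) to the top (height 2r): Mgh = Mg(2r) + (5/6)M·gr.
Thus h_min = 2r + (1+k)r/2 = r(2 + 1.667/2) = 0.443 × 2.833 ≈ 1.26 m.

h_min ≈ 1.26 m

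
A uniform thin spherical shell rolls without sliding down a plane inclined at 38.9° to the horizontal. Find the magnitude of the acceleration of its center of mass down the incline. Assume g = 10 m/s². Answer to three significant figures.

With I = (2/3)MR², the ratio k = I/(MR²) is 2/3.
Along the incline Mg sinθ − f = Ma, and torque about the center fR = Iα = kMR²(a/R) gives f = kMa.
Eliminating f: Mg sinθ = (1+k)Ma, so a = g sinθ/(1+k) = 10 × sin38.9° / 1.667 ≈ 3.77 m/s².

a ≈ 3.77 m/s²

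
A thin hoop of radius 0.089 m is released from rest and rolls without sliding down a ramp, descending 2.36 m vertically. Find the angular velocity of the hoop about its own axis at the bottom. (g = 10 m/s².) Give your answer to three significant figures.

With I = MR², the ratio k = I/(MR²) is 1.
Since it rolls without slipping, ω = v/R and KE = ½Mv² + ½Iω² = ½(1+k)Mv² = Mv².
Energy conservation Mgh = ½(1+k)Mv² gives v = √(2gh/(1+k)) = √(2 × 10 × 2.36 / 2) = 4.858 m/s.
The angular speed follows from ω = v/R = 4.858/0.089 ≈ 54.6 rad/s.

ω ≈ 54.6 rad/s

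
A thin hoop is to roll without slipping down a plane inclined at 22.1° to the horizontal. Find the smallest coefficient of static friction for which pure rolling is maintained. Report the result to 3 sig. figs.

For this body I = MR², i.e. k = I/(MR²) = 1.
Newton's second law down the slope: Mg sinθ − f = Ma. The torque equation fR = Iα (with α = a/R) gives f = kMa.
These give a = g sinθ/(1+k) and the required friction f = kMg sinθ/(1+k).
With N = Mg cosθ, the no-slip condition f ≤ μN gives μ_min = f/N = k tanθ/(1+k).
μ_min = 1 × tan22.1° / 2 ≈ 0.203.

μ_min ≈ 0.203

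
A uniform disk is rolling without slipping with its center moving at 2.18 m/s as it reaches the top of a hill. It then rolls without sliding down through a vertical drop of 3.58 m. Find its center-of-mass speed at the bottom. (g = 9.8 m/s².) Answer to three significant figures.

v ≈ 7.18 m/s

The moment of inertia is (1/2)MR², giving k ≡ I/(MR²) = 0.5.
Rolling without slipping gives ω = v/R, so the total kinetic energy is ½Mv² + ½Iω² = ½(1+k)Mv² = (3/4)Mv².
Energy conservation: (3/4)Mv₀² + Mgh = (3/4)Mv², so v² = v₀² + 2gh/(1+k).
v = √(2.18² + 2×9.8×3.58/1.5) = √51.53 ≈ 7.18 m/s.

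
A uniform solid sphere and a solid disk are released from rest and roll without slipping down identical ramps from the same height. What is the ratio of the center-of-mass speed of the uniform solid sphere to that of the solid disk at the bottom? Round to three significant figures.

v_ratio ≈ 1.04

Each satisfies Mgh = ½(1+k)Mv² with k = I/(MR²), so v ∝ 1/√(1+k).
For the uniform solid sphere k = 0.4; for the solid disk k = 0.5.
v₁/v₂ = √((1+k₂)/(1+k₁)) = √(1.5/1.4) ≈ 1.04.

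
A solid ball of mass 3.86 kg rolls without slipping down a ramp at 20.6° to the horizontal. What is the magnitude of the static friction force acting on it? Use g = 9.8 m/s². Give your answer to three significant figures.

f ≈ 3.80 N

For this body I = (2/5)MR², i.e. k = I/(MR²) = 0.4.
Along the incline Mg sinθ − f = Ma, and torque about the center fR = Iα = kMR²(a/R) gives f = kMa.
Combining, a = g sinθ/(1+k) and f = kMa = kMg sinθ/(1+k).
f = 0.4 × 3.86 × 9.8 × sin20.6° / 1.4 ≈ 3.80 N.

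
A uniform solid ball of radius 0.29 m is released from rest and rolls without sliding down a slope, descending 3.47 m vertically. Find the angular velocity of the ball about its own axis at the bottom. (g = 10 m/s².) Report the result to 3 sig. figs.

Here I = (2/5)MR², so the shape factor k = I/(MR²) = 0.4.
The rolling condition ω = v/R makes the rotational term ½I(v/R)² = ½kMv², so KE_total = ½(1+k)Mv² = (7/10)Mv².
Energy conservation Mgh = ½(1+k)Mv² gives v = √(2gh/(1+k)) = √(2 × 10 × 3.47 / 1.4) = 7.041 m/s.
Then ω = v/R = 7.041 / 0.29 ≈ 24.3 rad/s.

ω ≈ 24.3 rad/s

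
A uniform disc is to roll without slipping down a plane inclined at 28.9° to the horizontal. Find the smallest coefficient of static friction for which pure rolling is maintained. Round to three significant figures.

For this body I = (1/2)MR², i.e. k = I/(MR²) = 0.5.
Along the incline Mg sinθ − f = Ma, and torque about the center fR = Iα = kMR²(a/R) gives f = kMa.
These give a = g sinθ/(1+k) and the required friction f = kMg sinθ/(1+k).
With N = Mg cosθ, the no-slip condition f ≤ μN gives μ_min = f/N = k tanθ/(1+k).
μ_min = 0.5 × tan28.9° / 1.5 ≈ 0.184.

μ_min ≈ 0.184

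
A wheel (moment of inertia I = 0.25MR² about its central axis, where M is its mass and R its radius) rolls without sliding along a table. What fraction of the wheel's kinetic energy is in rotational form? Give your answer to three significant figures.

For this body I = 0.25MR², i.e. k = I/(MR²) = 0.25.
With ω = v/R, KE_trans = ½Mv² and KE_rot = ½Iω² = ½kMv², so KE_total = ½(1+k)Mv².
The rotational fraction is therefore k/(1+k) = 0.25/1.25 ≈ 0.200.

fraction ≈ 0.200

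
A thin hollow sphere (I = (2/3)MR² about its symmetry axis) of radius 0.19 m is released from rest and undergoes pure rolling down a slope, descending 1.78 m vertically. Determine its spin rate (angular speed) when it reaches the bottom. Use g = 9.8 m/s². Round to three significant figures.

With I = (2/3)MR², the ratio k = I/(MR²) is 2/3.
Pure rolling means v = ωR; then KE = ½Mv² + ½I(v/R)² = ½(1+k)Mv² = (5/6)Mv².
Energy conservation Mgh = ½(1+k)Mv² gives v = √(2gh/(1+k)) = √(2 × 9.8 × 1.78 / 1.667) = 4.575 m/s.
The angular speed follows from ω = v/R = 4.575/0.19 ≈ 24.1 rad/s.

ω ≈ 24.1 rad/s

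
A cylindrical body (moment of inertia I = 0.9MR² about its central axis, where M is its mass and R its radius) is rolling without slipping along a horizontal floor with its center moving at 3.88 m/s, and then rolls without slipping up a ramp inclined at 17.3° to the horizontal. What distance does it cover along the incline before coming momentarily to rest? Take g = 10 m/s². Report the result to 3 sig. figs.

d ≈ 4.81 m

For this body I = 0.9MR², i.e. k = I/(MR²) = 0.9.
The rolling condition ω = v/R makes the rotational term ½I(v/R)² = ½kMv², so KE_total = ½(1+k)Mv² = (19/20)Mv².
Setting this equal to Mgh gives the vertical rise h = (1+k)v₀²/(2g) = 1.9×3.88²/(2×10) = 1.43 m.
The distance along the slope is d = h/sinθ = 1.43/sin17.3° ≈ 4.81 m.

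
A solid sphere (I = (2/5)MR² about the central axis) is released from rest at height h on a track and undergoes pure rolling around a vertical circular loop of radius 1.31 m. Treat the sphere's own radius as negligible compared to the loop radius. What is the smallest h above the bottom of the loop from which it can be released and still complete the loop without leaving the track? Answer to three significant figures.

h_min ≈ 3.54 m

The moment of inertia is (2/5)MR², giving k ≡ I/(MR²) = 0.4.
At the top, contact is just lost when gravity alone supplies the centripetal force: Mg = Mv_top²/r, i.e. v_top² = gr.
With ω = v/R, the kinetic energy at speed v is ½(1+k)Mv² = (7/10)Mv².
Energy conservation from release (height h) to the top (height 2r): Mgh = Mg(2r) + (7/10)M·gr.
Thus h_min = 2r + (1+k)r/2 = r(2 + 1.4/2) = 1.31 × 2.7 ≈ 3.54 m.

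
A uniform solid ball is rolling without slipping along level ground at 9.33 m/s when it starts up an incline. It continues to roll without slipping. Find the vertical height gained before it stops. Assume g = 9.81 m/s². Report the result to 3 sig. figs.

h ≈ 6.21 m

The moment of inertia is (2/5)MR², giving k ≡ I/(MR²) = 0.4.
Pure rolling means v = ωR; then KE = ½Mv² + ½I(v/R)² = ½(1+k)Mv² = (7/10)Mv².
At the top the kinetic energy is zero, so (7/10)Mv₀² = Mgh.
Thus h = (1+k)v₀²/(2g) = 1.4 × 9.33² / (2 × 9.81) ≈ 6.21 m.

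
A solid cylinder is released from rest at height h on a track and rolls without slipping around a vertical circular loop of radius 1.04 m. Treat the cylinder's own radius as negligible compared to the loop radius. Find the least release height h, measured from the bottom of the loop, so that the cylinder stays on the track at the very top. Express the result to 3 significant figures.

h_min ≈ 2.86 m

The moment of inertia is (1/2)MR², giving k ≡ I/(MR²) = 0.5.
At the top of the loop, the minimum-contact condition is Mg = Mv_top²/r, so v_top² = gr.
With ω = v/R, the kinetic energy at speed v is ½(1+k)Mv² = (3/4)Mv².
Energy conservation from release (height h) to the top (height 2r): Mgh = Mg(2r) + (3/4)M·gr.
Thus h_min = 2r + (1+k)r/2 = r(2 + 1.5/2) = 1.04 × 2.75 ≈ 2.86 m.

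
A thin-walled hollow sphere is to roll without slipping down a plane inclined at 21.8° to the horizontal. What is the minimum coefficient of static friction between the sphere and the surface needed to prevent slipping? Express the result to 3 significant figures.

μ_min ≈ 0.160

The moment of inertia is (2/3)MR², giving k ≡ I/(MR²) = 2/3.
Translational: Mg sinθ − f = Ma. Rotational about the CM: fR = Iα = kMRa, so f = kMa.
These give a = g sinθ/(1+k) and the required friction f = kMg sinθ/(1+k).
The normal force is N = Mg cosθ, so μ_min = f/N = k tanθ/(1+k).
μ_min = (2/3) × tan21.8° / 1.667 ≈ 0.160.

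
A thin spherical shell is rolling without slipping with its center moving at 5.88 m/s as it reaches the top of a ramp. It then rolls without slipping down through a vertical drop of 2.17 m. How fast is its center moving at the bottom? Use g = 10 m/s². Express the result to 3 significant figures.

v ≈ 7.79 m/s

With I = (2/3)MR², the ratio k = I/(MR²) is 2/3.
Rolling without slipping gives ω = v/R, so the total kinetic energy is ½Mv² + ½Iω² = ½(1+k)Mv² = (5/6)Mv².
Conserving energy between top and bottom: (5/6)Mv² = (5/6)Mv₀² + Mgh, hence v² = v₀² + 2gh/(1+k).
v = √(5.88² + 2×10×2.17/1.667) = √60.61 ≈ 7.79 m/s.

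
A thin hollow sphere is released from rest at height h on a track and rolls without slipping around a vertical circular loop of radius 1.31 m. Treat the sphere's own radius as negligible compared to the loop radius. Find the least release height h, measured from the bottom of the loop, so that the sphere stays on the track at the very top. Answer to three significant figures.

The moment of inertia is (2/3)MR², giving k ≡ I/(MR²) = 2/3.
At the top of the loop, the minimum-contact condition is Mg = Mv_top²/r, so v_top² = gr.
With ω = v/R, the kinetic energy at speed v is ½(1+k)Mv² = (5/6)Mv².
Energy conservation from release (height h) to the top (height 2r): Mgh = Mg(2r) + (5/6)M·gr.
Thus h_min = 2r + (1+k)r/2 = r(2 + 1.667/2) = 1.31 × 2.833 ≈ 3.71 m.

h_min ≈ 3.71 m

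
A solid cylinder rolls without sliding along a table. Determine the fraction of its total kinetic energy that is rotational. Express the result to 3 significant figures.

fraction ≈ 0.333

Here I = (1/2)MR², so the shape factor k = I/(MR²) = 0.5.
With ω = v/R, KE_trans = ½Mv² and KE_rot = ½Iω² = ½kMv², so KE_total = ½(1+k)Mv².
The rotational fraction is therefore k/(1+k) = 0.5/1.5 ≈ 0.333.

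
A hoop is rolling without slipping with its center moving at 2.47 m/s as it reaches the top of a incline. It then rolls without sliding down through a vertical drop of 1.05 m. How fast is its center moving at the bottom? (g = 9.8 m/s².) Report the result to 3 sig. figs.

For this body I = MR², i.e. k = I/(MR²) = 1.
Pure rolling means v = ωR; then KE = ½Mv² + ½I(v/R)² = ½(1+k)Mv² = Mv².
Energy conservation: Mv₀² + Mgh = Mv², so v² = v₀² + 2gh/(1+k).
v = √(2.47² + 2×9.8×1.05/2) = √16.39 ≈ 4.05 m/s.

v ≈ 4.05 m/s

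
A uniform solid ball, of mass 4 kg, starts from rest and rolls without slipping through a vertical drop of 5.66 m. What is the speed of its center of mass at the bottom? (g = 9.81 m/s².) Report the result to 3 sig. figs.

Here I = (2/5)MR², so the shape factor k = I/(MR²) = 0.4.
The rolling condition ω = v/R makes the rotational term ½I(v/R)² = ½kMv², so KE_total = ½(1+k)Mv² = (7/10)Mv².
Energy conservation: Mgh = (7/10)Mv², so v = √(2gh/(1+k)) = √(2 × 9.81 × 5.66 / 1.4) ≈ 8.91 m/s.

v ≈ 8.91 m/s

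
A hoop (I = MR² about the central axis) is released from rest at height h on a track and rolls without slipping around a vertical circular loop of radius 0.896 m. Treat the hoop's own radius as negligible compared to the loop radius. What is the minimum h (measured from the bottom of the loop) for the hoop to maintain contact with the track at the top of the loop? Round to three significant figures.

h_min ≈ 2.69 m

For this body I = MR², i.e. k = I/(MR²) = 1.
At the top, contact is just lost when gravity alone supplies the centripetal force: Mg = Mv_top²/r, i.e. v_top² = gr.
With ω = v/R, the kinetic energy at speed v is ½(1+k)Mv² = Mv².
Energy conservation from release (height h) to the top (height 2r): Mgh = Mg(2r) + M·gr.
Thus h_min = 2r + (1+k)r/2 = r(2 + 2/2) = 0.896 × 3 ≈ 2.69 m.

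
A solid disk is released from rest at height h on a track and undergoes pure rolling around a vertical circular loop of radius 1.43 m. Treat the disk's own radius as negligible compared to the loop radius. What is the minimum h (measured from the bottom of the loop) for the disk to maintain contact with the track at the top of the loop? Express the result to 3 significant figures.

With I = (1/2)MR², the ratio k = I/(MR²) is 0.5.
At the top of the loop, the minimum-contact condition is Mg = Mv_top²/r, so v_top² = gr.
With ω = v/R, the kinetic energy at speed v is ½(1+k)Mv² = (3/4)Mv².
Energy conservation from release (height h) to the top (height 2r): Mgh = Mg(2r) + (3/4)M·gr.
Thus h_min = 2r + (1+k)r/2 = r(2 + 1.5/2) = 1.43 × 2.75 ≈ 3.93 m.

h_min ≈ 3.93 m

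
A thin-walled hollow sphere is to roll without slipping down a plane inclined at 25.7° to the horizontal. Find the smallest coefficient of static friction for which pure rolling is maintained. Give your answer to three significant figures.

μ_min ≈ 0.193

The moment of inertia is (2/3)MR², giving k ≡ I/(MR²) = 2/3.
Translational: Mg sinθ − f = Ma. Rotational about the CM: fR = Iα = kMRa, so f = kMa.
These give a = g sinθ/(1+k) and the required friction f = kMg sinθ/(1+k).
With N = Mg cosθ, the no-slip condition f ≤ μN gives μ_min = f/N = k tanθ/(1+k).
μ_min = (2/3) × tan25.7° / 1.667 ≈ 0.193.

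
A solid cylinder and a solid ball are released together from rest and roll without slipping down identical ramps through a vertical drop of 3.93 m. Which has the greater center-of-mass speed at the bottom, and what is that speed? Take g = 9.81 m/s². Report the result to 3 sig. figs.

For rolling without slipping, Mgh = ½(1+k)Mv² where k = I/(MR²), so v = √(2gh/(1+k)).
Solid cylinder: k = 0.5, giving v = √(2×9.81×3.93/1.5) = 7.17 m/s.
Solid ball: k = 0.4, giving v = √(2×9.81×3.93/1.4) = 7.421 m/s.
The smaller k wins: the solid ball, at ≈ 7.42 m/s.

the solid ball, at v ≈ 7.42 m/s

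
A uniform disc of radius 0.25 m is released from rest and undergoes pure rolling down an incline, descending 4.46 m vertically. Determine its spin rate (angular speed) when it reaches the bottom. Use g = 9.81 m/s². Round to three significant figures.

With I = (1/2)MR², the ratio k = I/(MR²) is 0.5.
Rolling without slipping gives ω = v/R, so the total kinetic energy is ½Mv² + ½Iω² = ½(1+k)Mv² = (3/4)Mv².
Energy conservation Mgh = ½(1+k)Mv² gives v = √(2gh/(1+k)) = √(2 × 9.81 × 4.46 / 1.5) = 7.638 m/s.
Then ω = v/R = 7.638 / 0.25 ≈ 30.6 rad/s.

ω ≈ 30.6 rad/s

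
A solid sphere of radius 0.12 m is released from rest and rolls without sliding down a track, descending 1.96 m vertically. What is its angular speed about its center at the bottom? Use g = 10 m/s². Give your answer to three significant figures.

Here I = (2/5)MR², so the shape factor k = I/(MR²) = 0.4.
The rolling condition ω = v/R makes the rotational term ½I(v/R)² = ½kMv², so KE_total = ½(1+k)Mv² = (7/10)Mv².
Energy conservation Mgh = ½(1+k)Mv² gives v = √(2gh/(1+k)) = √(2 × 10 × 1.96 / 1.4) = 5.292 m/s.
Then ω = v/R = 5.292 / 0.12 ≈ 44.1 rad/s.

ω ≈ 44.1 rad/s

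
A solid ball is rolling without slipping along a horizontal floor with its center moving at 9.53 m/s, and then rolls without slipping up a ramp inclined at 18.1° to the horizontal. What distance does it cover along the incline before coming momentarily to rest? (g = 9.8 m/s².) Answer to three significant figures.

With I = (2/5)MR², the ratio k = I/(MR²) is 0.4.
The rolling condition ω = v/R makes the rotational term ½I(v/R)² = ½kMv², so KE_total = ½(1+k)Mv² = (7/10)Mv².
Setting this equal to Mgh gives the vertical rise h = (1+k)v₀²/(2g) = 1.4×9.53²/(2×9.8) = 6.487 m.
Along the incline, d = h/sinθ = 6.487/sin18.1° ≈ 20.9 m.

d ≈ 20.9 m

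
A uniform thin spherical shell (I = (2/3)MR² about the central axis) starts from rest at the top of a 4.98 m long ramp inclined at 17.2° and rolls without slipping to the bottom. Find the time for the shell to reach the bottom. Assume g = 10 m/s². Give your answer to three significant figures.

t ≈ 2.37 s

The moment of inertia is (2/3)MR², giving k ≡ I/(MR²) = 2/3.
Along the incline Mg sinθ − f = Ma, and torque about the center fR = Iα = kMR²(a/R) gives f = kMa.
Hence a = g sinθ/(1+k) = 10×sin17.2°/1.667 = 1.774 m/s².
Starting from rest, L = ½at², so t = √(2L/a) = √(2×4.98/1.774) ≈ 2.37 s.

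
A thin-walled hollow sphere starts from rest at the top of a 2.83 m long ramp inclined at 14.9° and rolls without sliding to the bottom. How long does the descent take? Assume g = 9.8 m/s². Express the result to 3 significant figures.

t ≈ 1.93 s

Here I = (2/3)MR², so the shape factor k = I/(MR²) = 2/3.
Along the incline Mg sinθ − f = Ma, and torque about the center fR = Iα = kMR²(a/R) gives f = kMa.
Hence a = g sinθ/(1+k) = 9.8×sin14.9°/1.667 = 1.512 m/s².
Starting from rest, L = ½at², so t = √(2L/a) = √(2×2.83/1.512) ≈ 1.93 s.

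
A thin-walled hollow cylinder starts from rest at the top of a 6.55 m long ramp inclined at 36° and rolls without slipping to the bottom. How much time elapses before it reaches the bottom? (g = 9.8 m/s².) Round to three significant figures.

The moment of inertia is MR², giving k ≡ I/(MR²) = 1.
Along the incline Mg sinθ − f = Ma, and torque about the center fR = Iα = kMR²(a/R) gives f = kMa.
Hence a = g sinθ/(1+k) = 9.8×sin36°/2 = 2.88 m/s².
With constant a from rest, t = √(2L/a) = √(2·6.55/2.88) ≈ 2.13 s.

t ≈ 2.13 s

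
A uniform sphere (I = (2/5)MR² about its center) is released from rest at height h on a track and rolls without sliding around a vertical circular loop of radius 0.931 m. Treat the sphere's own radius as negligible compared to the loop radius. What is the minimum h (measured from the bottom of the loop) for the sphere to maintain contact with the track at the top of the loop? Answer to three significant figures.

h_min ≈ 2.51 m

Here I = (2/5)MR², so the shape factor k = I/(MR²) = 0.4.
At the top of the loop, the minimum-contact condition is Mg = Mv_top²/r, so v_top² = gr.
With ω = v/R, the kinetic energy at speed v is ½(1+k)Mv² = (7/10)Mv².
Energy conservation from release (height h) to the top (height 2r): Mgh = Mg(2r) + (7/10)M·gr.
Thus h_min = 2r + (1+k)r/2 = r(2 + 1.4/2) = 0.931 × 2.7 ≈ 2.51 m.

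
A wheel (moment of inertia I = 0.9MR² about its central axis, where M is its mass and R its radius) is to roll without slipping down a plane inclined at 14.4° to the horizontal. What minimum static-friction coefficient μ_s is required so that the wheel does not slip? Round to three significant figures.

The moment of inertia is 0.9MR², giving k ≡ I/(MR²) = 0.9.
Newton's second law down the slope: Mg sinθ − f = Ma. The torque equation fR = Iα (with α = a/R) gives f = kMa.
These give a = g sinθ/(1+k) and the required friction f = kMg sinθ/(1+k).
With N = Mg cosθ, the no-slip condition f ≤ μN gives μ_min = f/N = k tanθ/(1+k).
μ_min = 0.9 × tan14.4° / 1.9 ≈ 0.122.

μ_min ≈ 0.122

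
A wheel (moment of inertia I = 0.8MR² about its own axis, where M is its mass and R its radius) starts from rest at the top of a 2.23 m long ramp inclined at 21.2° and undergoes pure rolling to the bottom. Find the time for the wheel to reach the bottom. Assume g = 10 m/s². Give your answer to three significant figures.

t ≈ 1.49 s

Here I = 0.8MR², so the shape factor k = I/(MR²) = 0.8.
Translational: Mg sinθ − f = Ma. Rotational about the CM: fR = Iα = kMRa, so f = kMa.
Hence a = g sinθ/(1+k) = 10×sin21.2°/1.8 = 2.009 m/s².
Starting from rest, L = ½at², so t = √(2L/a) = √(2×2.23/2.009) ≈ 1.49 s.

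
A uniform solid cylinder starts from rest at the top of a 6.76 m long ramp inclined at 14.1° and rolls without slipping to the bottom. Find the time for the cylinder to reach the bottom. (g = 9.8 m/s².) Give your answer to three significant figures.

t ≈ 2.91 s

With I = (1/2)MR², the ratio k = I/(MR²) is 0.5.
Translational: Mg sinθ − f = Ma. Rotational about the CM: fR = Iα = kMRa, so f = kMa.
Hence a = g sinθ/(1+k) = 9.8×sin14.1°/1.5 = 1.592 m/s².
Starting from rest, L = ½at², so t = √(2L/a) = √(2×6.76/1.592) ≈ 2.91 s.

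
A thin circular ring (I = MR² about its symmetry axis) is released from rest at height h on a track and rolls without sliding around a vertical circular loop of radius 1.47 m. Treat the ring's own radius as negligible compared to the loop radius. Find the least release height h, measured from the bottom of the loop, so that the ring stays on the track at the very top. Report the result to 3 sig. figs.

h_min ≈ 4.41 m

Here I = MR², so the shape factor k = I/(MR²) = 1.
At the top of the loop, the minimum-contact condition is Mg = Mv_top²/r, so v_top² = gr.
With ω = v/R, the kinetic energy at speed v is ½(1+k)Mv² = Mv².
Energy conservation from release (height h) to the top (height 2r): Mgh = Mg(2r) + M·gr.
Thus h_min = 2r + (1+k)r/2 = r(2 + 2/2) = 1.47 × 3 ≈ 4.41 m.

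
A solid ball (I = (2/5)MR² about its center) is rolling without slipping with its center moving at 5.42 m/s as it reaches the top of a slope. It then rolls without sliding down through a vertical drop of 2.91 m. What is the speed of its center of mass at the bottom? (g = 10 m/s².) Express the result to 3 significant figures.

v ≈ 8.42 m/s

Here I = (2/5)MR², so the shape factor k = I/(MR²) = 0.4.
Since it rolls without slipping, ω = v/R and KE = ½Mv² + ½Iω² = ½(1+k)Mv² = (7/10)Mv².
Conserving energy between top and bottom: (7/10)Mv² = (7/10)Mv₀² + Mgh, hence v² = v₀² + 2gh/(1+k).
v = √(5.42² + 2×10×2.91/1.4) = √70.95 ≈ 8.42 m/s.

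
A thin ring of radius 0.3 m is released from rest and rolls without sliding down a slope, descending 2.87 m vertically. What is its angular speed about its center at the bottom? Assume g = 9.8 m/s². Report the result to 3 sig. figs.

With I = MR², the ratio k = I/(MR²) is 1.
Pure rolling means v = ωR; then KE = ½Mv² + ½I(v/R)² = ½(1+k)Mv² = Mv².
Energy conservation Mgh = ½(1+k)Mv² gives v = √(2gh/(1+k)) = √(2 × 9.8 × 2.87 / 2) = 5.303 m/s.
The angular speed follows from ω = v/R = 5.303/0.3 ≈ 17.7 rad/s.

ω ≈ 17.7 rad/s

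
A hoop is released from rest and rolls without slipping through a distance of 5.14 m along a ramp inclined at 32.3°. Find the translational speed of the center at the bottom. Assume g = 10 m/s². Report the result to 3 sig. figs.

v ≈ 5.24 m/s

With I = MR², the ratio k = I/(MR²) is 1.
Rolling without slipping gives ω = v/R, so the total kinetic energy is ½Mv² + ½Iω² = ½(1+k)Mv² = Mv².
The vertical drop is h = L sinθ = 5.14 × sin32.3° = 2.747 m.
Energy conservation: Mgh = Mv², so v = √(2gh/(1+k)) = √(2 × 10 × 2.747 / 2) ≈ 5.24 m/s.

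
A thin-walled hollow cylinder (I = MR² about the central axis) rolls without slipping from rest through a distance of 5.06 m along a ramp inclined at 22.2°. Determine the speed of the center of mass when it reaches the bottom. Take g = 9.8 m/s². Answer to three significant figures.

Here I = MR², so the shape factor k = I/(MR²) = 1.
Pure rolling means v = ωR; then KE = ½Mv² + ½I(v/R)² = ½(1+k)Mv² = Mv².
The vertical drop is h = L sinθ = 5.06 × sin22.2° = 1.912 m.
Setting Mgh = Mv² gives v = √(2gh/(1+k)) = √(2·9.8·1.912/2) ≈ 4.33 m/s.

v ≈ 4.33 m/s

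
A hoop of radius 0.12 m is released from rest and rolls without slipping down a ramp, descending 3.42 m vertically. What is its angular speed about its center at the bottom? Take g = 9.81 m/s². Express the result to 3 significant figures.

ω ≈ 48.3 rad/s

With I = MR², the ratio k = I/(MR²) is 1.
Since it rolls without slipping, ω = v/R and KE = ½Mv² + ½Iω² = ½(1+k)Mv² = Mv².
Energy conservation Mgh = ½(1+k)Mv² gives v = √(2gh/(1+k)) = √(2 × 9.81 × 3.42 / 2) = 5.792 m/s.
The angular speed follows from ω = v/R = 5.792/0.12 ≈ 48.3 rad/s.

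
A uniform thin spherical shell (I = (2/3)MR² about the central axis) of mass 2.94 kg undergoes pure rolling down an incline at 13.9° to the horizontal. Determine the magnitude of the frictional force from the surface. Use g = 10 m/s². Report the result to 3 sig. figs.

With I = (2/3)MR², the ratio k = I/(MR²) is 2/3.
Newton's second law down the slope: Mg sinθ − f = Ma. The torque equation fR = Iα (with α = a/R) gives f = kMa.
Combining, a = g sinθ/(1+k) and f = kMa = kMg sinθ/(1+k).
f = (2/3) × 2.94 × 10 × sin13.9° / 1.667 ≈ 2.83 N.

f ≈ 2.83 N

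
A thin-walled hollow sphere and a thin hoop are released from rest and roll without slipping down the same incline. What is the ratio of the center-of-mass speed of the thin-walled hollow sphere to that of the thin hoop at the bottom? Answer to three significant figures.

v_ratio ≈ 1.10

Each satisfies Mgh = ½(1+k)Mv² with k = I/(MR²), so v ∝ 1/√(1+k).
For the thin-walled hollow sphere k = 2/3; for the thin hoop k = 1.
v₁/v₂ = √((1+k₂)/(1+k₁)) = √(2/1.667) ≈ 1.10.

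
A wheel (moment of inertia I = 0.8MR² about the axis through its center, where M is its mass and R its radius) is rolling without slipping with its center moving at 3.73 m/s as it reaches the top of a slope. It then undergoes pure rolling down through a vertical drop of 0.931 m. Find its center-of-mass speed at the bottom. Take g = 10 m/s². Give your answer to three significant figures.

v ≈ 4.93 m/s

With I = 0.8MR², the ratio k = I/(MR²) is 0.8.
Pure rolling means v = ωR; then KE = ½Mv² + ½I(v/R)² = ½(1+k)Mv² = (9/10)Mv².
Conserving energy between top and bottom: (9/10)Mv² = (9/10)Mv₀² + Mgh, hence v² = v₀² + 2gh/(1+k).
v = √(3.73² + 2×10×0.931/1.8) = √24.26 ≈ 4.93 m/s.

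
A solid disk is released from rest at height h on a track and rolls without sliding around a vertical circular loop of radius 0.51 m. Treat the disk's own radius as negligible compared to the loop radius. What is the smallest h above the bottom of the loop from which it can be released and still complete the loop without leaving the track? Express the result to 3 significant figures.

h_min ≈ 1.40 m

The moment of inertia is (1/2)MR², giving k ≡ I/(MR²) = 0.5.
At the top of the loop, the minimum-contact condition is Mg = Mv_top²/r, so v_top² = gr.
With ω = v/R, the kinetic energy at speed v is ½(1+k)Mv² = (3/4)Mv².
Energy conservation from release (height h) to the top (height 2r): Mgh = Mg(2r) + (3/4)M·gr.
Thus h_min = 2r + (1+k)r/2 = r(2 + 1.5/2) = 0.51 × 2.75 ≈ 1.40 m.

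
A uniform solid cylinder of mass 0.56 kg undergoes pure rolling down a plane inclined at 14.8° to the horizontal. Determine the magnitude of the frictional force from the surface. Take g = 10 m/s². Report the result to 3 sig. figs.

The moment of inertia is (1/2)MR², giving k ≡ I/(MR²) = 0.5.
Newton's second law down the slope: Mg sinθ − f = Ma. The torque equation fR = Iα (with α = a/R) gives f = kMa.
Combining, a = g sinθ/(1+k) and f = kMa = kMg sinθ/(1+k).
f = 0.5 × 0.56 × 10 × sin14.8° / 1.5 ≈ 0.477 N.

f ≈ 0.477 N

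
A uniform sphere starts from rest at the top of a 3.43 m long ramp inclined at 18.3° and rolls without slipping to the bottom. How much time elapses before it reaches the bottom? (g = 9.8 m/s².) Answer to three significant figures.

t ≈ 1.77 s

With I = (2/5)MR², the ratio k = I/(MR²) is 0.4.
Translational: Mg sinθ − f = Ma. Rotational about the CM: fR = Iα = kMRa, so f = kMa.
Hence a = g sinθ/(1+k) = 9.8×sin18.3°/1.4 = 2.198 m/s².
With constant a from rest, t = √(2L/a) = √(2·3.43/2.198) ≈ 1.77 s.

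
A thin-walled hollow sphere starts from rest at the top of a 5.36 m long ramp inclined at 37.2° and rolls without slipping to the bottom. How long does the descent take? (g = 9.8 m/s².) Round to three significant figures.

For this body I = (2/3)MR², i.e. k = I/(MR²) = 2/3.
Newton's second law down the slope: Mg sinθ − f = Ma. The torque equation fR = Iα (with α = a/R) gives f = kMa.
Hence a = g sinθ/(1+k) = 9.8×sin37.2°/1.667 = 3.555 m/s².
With constant a from rest, t = √(2L/a) = √(2·5.36/3.555) ≈ 1.74 s.

t ≈ 1.74 s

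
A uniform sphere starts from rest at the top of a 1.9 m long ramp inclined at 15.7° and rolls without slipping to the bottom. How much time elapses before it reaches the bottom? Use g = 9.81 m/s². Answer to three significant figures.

Here I = (2/5)MR², so the shape factor k = I/(MR²) = 0.4.
Translational: Mg sinθ − f = Ma. Rotational about the CM: fR = Iα = kMRa, so f = kMa.
Hence a = g sinθ/(1+k) = 9.81×sin15.7°/1.4 = 1.896 m/s².
With constant a from rest, t = √(2L/a) = √(2·1.9/1.896) ≈ 1.42 s.

t ≈ 1.42 s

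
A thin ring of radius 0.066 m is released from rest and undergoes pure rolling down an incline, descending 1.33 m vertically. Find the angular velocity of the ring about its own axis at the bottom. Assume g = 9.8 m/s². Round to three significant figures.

ω ≈ 54.7 rad/s

With I = MR², the ratio k = I/(MR²) is 1.
Since it rolls without slipping, ω = v/R and KE = ½Mv² + ½Iω² = ½(1+k)Mv² = Mv².
Energy conservation Mgh = ½(1+k)Mv² gives v = √(2gh/(1+k)) = √(2 × 9.8 × 1.33 / 2) = 3.61 m/s.
The angular speed follows from ω = v/R = 3.61/0.066 ≈ 54.7 rad/s.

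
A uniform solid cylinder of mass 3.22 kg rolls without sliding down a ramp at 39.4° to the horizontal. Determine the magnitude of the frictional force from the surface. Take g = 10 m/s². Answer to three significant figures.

f ≈ 6.81 N

Here I = (1/2)MR², so the shape factor k = I/(MR²) = 0.5.
Along the incline Mg sinθ − f = Ma, and torque about the center fR = Iα = kMR²(a/R) gives f = kMa.
Combining, a = g sinθ/(1+k) and f = kMa = kMg sinθ/(1+k).
f = 0.5 × 3.22 × 10 × sin39.4° / 1.5 ≈ 6.81 N.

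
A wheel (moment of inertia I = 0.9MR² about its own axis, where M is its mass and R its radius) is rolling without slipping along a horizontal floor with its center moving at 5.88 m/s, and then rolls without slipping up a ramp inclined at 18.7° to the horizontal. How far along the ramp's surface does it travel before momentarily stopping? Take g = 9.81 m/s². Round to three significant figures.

With I = 0.9MR², the ratio k = I/(MR²) is 0.9.
Pure rolling means v = ωR; then KE = ½Mv² + ½I(v/R)² = ½(1+k)Mv² = (19/20)Mv².
Setting this equal to Mgh gives the vertical rise h = (1+k)v₀²/(2g) = 1.9×5.88²/(2×9.81) = 3.348 m.
Along the incline, d = h/sinθ = 3.348/sin18.7° ≈ 10.4 m.

d ≈ 10.4 m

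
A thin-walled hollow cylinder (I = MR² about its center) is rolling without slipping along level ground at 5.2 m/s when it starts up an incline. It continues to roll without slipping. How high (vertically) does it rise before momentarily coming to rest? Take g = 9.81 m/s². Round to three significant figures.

Here I = MR², so the shape factor k = I/(MR²) = 1.
Pure rolling means v = ωR; then KE = ½Mv² + ½I(v/R)² = ½(1+k)Mv² = Mv².
All of this converts to potential energy at the highest point: Mv₀² = Mgh.
Thus h = (1+k)v₀²/(2g) = 2 × 5.2² / (2 × 9.81) ≈ 2.76 m.

h ≈ 2.76 m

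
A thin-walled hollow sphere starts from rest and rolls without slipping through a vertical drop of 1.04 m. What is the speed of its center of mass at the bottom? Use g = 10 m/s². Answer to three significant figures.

Here I = (2/3)MR², so the shape factor k = I/(MR²) = 2/3.
The rolling condition ω = v/R makes the rotational term ½I(v/R)² = ½kMv², so KE_total = ½(1+k)Mv² = (5/6)Mv².
Energy conservation: Mgh = (5/6)Mv², so v = √(2gh/(1+k)) = √(2 × 10 × 1.04 / 1.667) ≈ 3.53 m/s.

v ≈ 3.53 m/s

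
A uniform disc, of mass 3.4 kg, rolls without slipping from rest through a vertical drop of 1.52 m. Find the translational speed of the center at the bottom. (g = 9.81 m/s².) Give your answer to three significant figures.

Here I = (1/2)MR², so the shape factor k = I/(MR²) = 0.5.
Rolling without slipping gives ω = v/R, so the total kinetic energy is ½Mv² + ½Iω² = ½(1+k)Mv² = (3/4)Mv².
Energy conservation: Mgh = (3/4)Mv², so v = √(2gh/(1+k)) = √(2 × 9.81 × 1.52 / 1.5) ≈ 4.46 m/s.

v ≈ 4.46 m/s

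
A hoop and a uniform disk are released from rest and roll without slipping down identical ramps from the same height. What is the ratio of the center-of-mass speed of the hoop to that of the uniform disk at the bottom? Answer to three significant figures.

Each satisfies Mgh = ½(1+k)Mv² with k = I/(MR²), so v ∝ 1/√(1+k).
For the hoop k = 1; for the uniform disk k = 0.5.
v₁/v₂ = √((1+k₂)/(1+k₁)) = √(1.5/2) ≈ 0.866.

v_ratio ≈ 0.866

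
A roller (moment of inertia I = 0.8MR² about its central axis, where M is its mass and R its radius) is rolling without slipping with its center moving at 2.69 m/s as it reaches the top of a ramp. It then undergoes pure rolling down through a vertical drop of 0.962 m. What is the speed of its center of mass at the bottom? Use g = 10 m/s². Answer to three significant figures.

With I = 0.8MR², the ratio k = I/(MR²) is 0.8.
Rolling without slipping gives ω = v/R, so the total kinetic energy is ½Mv² + ½Iω² = ½(1+k)Mv² = (9/10)Mv².
Conserving energy between top and bottom: (9/10)Mv² = (9/10)Mv₀² + Mgh, hence v² = v₀² + 2gh/(1+k).
v = √(2.69² + 2×10×0.962/1.8) = √17.92 ≈ 4.23 m/s.

v ≈ 4.23 m/s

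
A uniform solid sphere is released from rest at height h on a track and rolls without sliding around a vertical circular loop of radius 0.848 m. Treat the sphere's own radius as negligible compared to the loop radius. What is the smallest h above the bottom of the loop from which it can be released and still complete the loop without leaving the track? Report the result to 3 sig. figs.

The moment of inertia is (2/5)MR², giving k ≡ I/(MR²) = 0.4.
At the top of the loop, the minimum-contact condition is Mg = Mv_top²/r, so v_top² = gr.
With ω = v/R, the kinetic energy at speed v is ½(1+k)Mv² = (7/10)Mv².
Energy conservation from release (height h) to the top (height 2r): Mgh = Mg(2r) + (7/10)M·gr.
Thus h_min = 2r + (1+k)r/2 = r(2 + 1.4/2) = 0.848 × 2.7 ≈ 2.29 m.

h_min ≈ 2.29 m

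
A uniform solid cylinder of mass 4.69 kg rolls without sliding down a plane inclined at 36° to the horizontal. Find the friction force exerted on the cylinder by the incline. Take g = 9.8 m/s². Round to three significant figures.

Here I = (1/2)MR², so the shape factor k = I/(MR²) = 0.5.
Along the incline Mg sinθ − f = Ma, and torque about the center fR = Iα = kMR²(a/R) gives f = kMa.
Combining, a = g sinθ/(1+k) and f = kMa = kMg sinθ/(1+k).
f = 0.5 × 4.69 × 9.8 × sin36° / 1.5 ≈ 9.01 N.

f ≈ 9.01 N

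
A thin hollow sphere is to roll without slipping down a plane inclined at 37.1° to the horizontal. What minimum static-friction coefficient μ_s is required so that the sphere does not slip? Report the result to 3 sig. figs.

The moment of inertia is (2/3)MR², giving k ≡ I/(MR²) = 2/3.
Newton's second law down the slope: Mg sinθ − f = Ma. The torque equation fR = Iα (with α = a/R) gives f = kMa.
These give a = g sinθ/(1+k) and the required friction f = kMg sinθ/(1+k).
The normal force is N = Mg cosθ, so μ_min = f/N = k tanθ/(1+k).
μ_min = (2/3) × tan37.1° / 1.667 ≈ 0.303.

μ_min ≈ 0.303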